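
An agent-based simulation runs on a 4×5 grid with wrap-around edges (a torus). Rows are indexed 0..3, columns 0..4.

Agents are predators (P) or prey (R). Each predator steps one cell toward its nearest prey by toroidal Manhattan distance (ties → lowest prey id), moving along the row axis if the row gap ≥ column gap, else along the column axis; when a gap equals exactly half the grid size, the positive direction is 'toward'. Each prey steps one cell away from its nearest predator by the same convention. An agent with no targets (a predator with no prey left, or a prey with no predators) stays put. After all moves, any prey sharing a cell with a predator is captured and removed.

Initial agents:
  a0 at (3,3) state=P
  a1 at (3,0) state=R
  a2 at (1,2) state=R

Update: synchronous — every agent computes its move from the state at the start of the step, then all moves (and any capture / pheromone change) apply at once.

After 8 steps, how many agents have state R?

t=1: a0@(3,4):P a1@(3,1):R a2@(0,2):R
t=2: a0@(3,0):P a1@(3,2):R a2@(0,1):R
t=3: a0@(3,1):P a1@(3,3):R a2@(1,1):R
t=4: a0@(3,2):P a1@(3,4):R a2@(0,1):R
t=5: a0@(3,3):P a1@(3,0):R a2@(1,1):R
t=6: a0@(3,4):P a1@(3,1):R a2@(0,1):R
t=7: a0@(3,0):P a1@(3,2):R a2@(0,2):R
t=8: a0@(3,1):P a1@(3,3):R a2@(0,3):R

2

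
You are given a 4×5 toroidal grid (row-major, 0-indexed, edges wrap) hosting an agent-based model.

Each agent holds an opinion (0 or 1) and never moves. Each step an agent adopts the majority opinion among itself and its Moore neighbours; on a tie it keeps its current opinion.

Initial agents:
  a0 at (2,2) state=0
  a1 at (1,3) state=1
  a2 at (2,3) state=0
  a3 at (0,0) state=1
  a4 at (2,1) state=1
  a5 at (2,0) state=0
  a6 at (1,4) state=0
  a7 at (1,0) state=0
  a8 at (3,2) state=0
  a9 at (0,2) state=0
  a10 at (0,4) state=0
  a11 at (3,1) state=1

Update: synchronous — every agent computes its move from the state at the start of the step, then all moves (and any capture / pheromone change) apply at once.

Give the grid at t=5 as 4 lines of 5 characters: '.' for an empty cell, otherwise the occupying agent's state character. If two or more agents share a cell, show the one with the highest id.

t=1: a0@(2,2):0 a1@(1,3):0 a2@(2,3):0 a3@(0,0):0 a4@(2,1):0 a5@(2,0):0 a6@(1,4):0 a7@(1,0):0 a8@(3,2):0 a9@(0,2):0 a10@(0,4):0 a11@(3,1):0
t=2: (unchanged — steady state)

0.0.0
0..00
0000.
.00..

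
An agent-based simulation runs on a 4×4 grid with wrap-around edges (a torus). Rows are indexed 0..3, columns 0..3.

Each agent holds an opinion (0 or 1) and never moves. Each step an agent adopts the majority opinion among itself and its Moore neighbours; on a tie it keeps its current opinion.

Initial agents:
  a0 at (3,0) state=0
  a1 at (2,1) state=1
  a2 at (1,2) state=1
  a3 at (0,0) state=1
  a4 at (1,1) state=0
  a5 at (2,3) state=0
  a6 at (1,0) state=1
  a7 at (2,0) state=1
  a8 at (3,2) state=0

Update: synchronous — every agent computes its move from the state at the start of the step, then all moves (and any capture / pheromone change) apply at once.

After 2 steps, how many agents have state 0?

1

t=1: a0@(3,0):1 a1@(2,1):1 a2@(1,2):1 a3@(0,0):1 a4@(1,1):1 a5@(2,3):0 a6@(1,0):1 a7@(2,0):1 a8@(3,2):0
t=2: a0@(3,0):1 a1@(2,1):1 a2@(1,2):1 a3@(0,0):1 a4@(1,1):1 a5@(2,3):1 a6@(1,0):1 a7@(2,0):1 a8@(3,2):0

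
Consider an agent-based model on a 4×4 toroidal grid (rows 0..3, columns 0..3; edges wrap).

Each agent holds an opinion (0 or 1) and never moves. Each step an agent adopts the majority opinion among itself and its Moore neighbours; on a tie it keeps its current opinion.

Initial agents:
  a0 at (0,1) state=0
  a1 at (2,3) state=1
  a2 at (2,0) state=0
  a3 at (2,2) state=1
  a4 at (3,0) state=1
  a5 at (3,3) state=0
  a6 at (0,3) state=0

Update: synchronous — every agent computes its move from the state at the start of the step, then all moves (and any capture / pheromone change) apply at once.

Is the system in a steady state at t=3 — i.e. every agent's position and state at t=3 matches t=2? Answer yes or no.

no

t=1: a0@(0,1):0 a1@(2,3):1 a2@(2,0):0 a3@(2,2):1 a4@(3,0):0 a5@(3,3):0 a6@(0,3):0
t=2: a0@(0,1):0 a1@(2,3):0 a2@(2,0):0 a3@(2,2):1 a4@(3,0):0 a5@(3,3):0 a6@(0,3):0
t=3: a0@(0,1):0 a1@(2,3):0 a2@(2,0):0 a3@(2,2):0 a4@(3,0):0 a5@(3,3):0 a6@(0,3):0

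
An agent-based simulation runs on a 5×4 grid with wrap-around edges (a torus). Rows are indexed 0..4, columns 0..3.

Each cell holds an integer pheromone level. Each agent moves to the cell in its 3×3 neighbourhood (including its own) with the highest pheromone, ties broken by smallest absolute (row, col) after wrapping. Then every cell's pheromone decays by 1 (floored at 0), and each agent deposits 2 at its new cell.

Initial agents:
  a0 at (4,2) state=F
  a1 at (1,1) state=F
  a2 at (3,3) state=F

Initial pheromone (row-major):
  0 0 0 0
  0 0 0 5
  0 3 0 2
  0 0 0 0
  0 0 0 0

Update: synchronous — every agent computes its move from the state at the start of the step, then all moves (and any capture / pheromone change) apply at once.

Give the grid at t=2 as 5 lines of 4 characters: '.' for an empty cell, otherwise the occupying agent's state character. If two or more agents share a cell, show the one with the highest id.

.F..
...F
.F..
....
....

t=1: a0@(0,1) a1@(2,1) a2@(2,3) | pheromone: 0 2 0 0 / 0 0 0 4 / 0 4 0 3 / 0 0 0 0 / 0 0 0 0
t=2: a0@(0,1) a1@(2,1) a2@(1,3) | pheromone: 0 3 0 0 / 0 0 0 5 / 0 5 0 2 / 0 0 0 0 / 0 0 0 0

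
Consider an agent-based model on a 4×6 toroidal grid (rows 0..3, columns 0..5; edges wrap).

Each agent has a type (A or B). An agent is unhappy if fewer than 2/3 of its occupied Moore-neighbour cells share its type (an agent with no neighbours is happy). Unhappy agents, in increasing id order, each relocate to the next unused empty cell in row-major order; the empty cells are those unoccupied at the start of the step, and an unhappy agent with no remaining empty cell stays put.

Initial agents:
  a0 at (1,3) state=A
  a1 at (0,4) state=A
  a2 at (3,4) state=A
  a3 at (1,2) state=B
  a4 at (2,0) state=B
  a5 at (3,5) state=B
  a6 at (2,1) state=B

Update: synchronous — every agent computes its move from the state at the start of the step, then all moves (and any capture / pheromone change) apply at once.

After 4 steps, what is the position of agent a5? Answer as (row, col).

(1, 2)

t=1: a0@(0,0):A a1@(0,4):A a2@(0,1):A a3@(0,2):B a4@(2,0):B a5@(0,3):B a6@(2,1):B
t=2: a0@(0,0):A a1@(0,5):A a2@(1,0):A a3@(1,1):B a4@(2,0):B a5@(1,2):B a6@(2,1):B
t=3: a0@(0,0):A a1@(0,5):A a2@(0,1):A a3@(0,2):B a4@(2,0):B a5@(1,2):B a6@(2,1):B
t=4: a0@(0,0):A a1@(0,5):A a2@(0,3):A a3@(0,4):B a4@(2,0):B a5@(1,2):B a6@(2,1):B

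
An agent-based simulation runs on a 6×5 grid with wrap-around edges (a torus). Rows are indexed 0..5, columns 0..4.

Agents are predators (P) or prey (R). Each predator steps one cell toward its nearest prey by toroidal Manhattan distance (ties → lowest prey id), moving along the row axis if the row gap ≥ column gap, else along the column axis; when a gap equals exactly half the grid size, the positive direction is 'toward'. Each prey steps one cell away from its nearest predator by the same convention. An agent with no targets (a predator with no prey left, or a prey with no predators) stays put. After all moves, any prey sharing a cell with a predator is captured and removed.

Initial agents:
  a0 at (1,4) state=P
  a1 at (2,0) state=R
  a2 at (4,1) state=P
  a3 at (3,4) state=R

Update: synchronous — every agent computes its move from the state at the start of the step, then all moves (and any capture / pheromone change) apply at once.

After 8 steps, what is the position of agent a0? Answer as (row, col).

(3, 4)

t=1: a0@(2,4):P a1@(3,0):R a2@(3,1):P a3@(4,4):R
t=2: a0@(3,4):P a2@(3,0):P a3@(5,4):R
t=3: a0@(4,4):P a2@(4,0):P a3@(0,4):R
t=4: a0@(5,4):P a2@(5,0):P a3@(1,4):R
t=5: a0@(0,4):P a2@(0,0):P a3@(2,4):R
t=6: a0@(1,4):P a2@(1,0):P a3@(3,4):R
t=7: a0@(2,4):P a2@(2,0):P a3@(4,4):R
t=8: a0@(3,4):P a2@(3,0):P a3@(5,4):R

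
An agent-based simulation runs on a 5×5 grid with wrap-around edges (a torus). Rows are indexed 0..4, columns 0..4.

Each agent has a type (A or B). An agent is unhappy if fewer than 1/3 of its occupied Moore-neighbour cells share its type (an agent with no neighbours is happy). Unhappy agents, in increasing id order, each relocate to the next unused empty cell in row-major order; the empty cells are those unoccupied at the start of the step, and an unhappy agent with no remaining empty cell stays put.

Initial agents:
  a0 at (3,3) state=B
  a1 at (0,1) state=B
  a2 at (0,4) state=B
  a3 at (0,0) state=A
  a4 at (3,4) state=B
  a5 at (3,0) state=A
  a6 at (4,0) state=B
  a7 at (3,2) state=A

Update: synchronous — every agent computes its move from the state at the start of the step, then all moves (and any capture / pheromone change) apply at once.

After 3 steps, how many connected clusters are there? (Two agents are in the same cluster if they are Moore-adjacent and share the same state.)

3

t=1: a0@(3,3):B a1@(0,1):B a2@(0,4):B a3@(0,2):A a4@(3,4):B a5@(0,3):A a6@(4,0):B a7@(1,0):A
t=2: a0@(3,3):B a1@(0,1):B a2@(0,4):B a3@(0,2):A a4@(3,4):B a5@(0,3):A a6@(4,0):B a7@(0,0):A
t=3: a0@(3,3):B a1@(0,1):B a2@(0,4):B a3@(0,2):A a4@(3,4):B a5@(0,3):A a6@(4,0):B a7@(1,0):A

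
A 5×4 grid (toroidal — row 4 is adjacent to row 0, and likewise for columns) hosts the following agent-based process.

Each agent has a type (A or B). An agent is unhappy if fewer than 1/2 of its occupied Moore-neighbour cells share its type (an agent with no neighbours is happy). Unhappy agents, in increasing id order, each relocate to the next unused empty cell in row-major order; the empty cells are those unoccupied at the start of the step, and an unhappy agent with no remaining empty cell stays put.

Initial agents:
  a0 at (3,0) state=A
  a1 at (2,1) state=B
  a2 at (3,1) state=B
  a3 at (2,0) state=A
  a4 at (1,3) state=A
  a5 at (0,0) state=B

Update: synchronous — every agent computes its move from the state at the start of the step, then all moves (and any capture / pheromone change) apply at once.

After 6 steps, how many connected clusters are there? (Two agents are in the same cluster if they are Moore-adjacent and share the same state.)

t=1: a0@(0,1):A a1@(0,2):B a2@(0,3):B a3@(2,0):A a4@(1,3):A a5@(1,0):B
t=2: a0@(0,0):A a1@(1,1):B a2@(0,3):B a3@(2,0):A a4@(1,2):A a5@(2,1):B
t=3: a0@(0,1):A a1@(0,2):B a2@(1,0):B a3@(1,3):A a4@(2,2):A a5@(2,3):B
t=4: a0@(0,0):A a1@(0,3):B a2@(1,1):B a3@(1,2):A a4@(2,2):A a5@(2,0):B
t=5: a0@(0,1):A a1@(0,2):B a2@(1,0):B a3@(1,3):A a4@(2,2):A a5@(2,0):B
t=6: a0@(0,0):A a1@(0,3):B a2@(1,1):B a3@(1,2):A a4@(2,2):A a5@(2,0):B

4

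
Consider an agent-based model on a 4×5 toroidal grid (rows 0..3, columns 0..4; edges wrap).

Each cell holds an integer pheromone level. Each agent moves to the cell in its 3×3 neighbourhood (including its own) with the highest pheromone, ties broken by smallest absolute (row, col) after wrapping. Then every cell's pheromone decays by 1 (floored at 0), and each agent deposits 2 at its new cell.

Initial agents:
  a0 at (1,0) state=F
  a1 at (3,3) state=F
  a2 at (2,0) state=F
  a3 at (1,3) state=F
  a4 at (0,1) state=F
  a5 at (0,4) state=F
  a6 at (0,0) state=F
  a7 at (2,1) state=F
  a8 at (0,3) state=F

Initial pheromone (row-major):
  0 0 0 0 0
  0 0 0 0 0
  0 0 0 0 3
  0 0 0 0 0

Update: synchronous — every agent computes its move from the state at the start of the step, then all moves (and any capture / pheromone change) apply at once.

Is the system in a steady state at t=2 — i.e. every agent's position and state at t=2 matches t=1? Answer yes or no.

t=1: a0@(2,4) a1@(2,4) a2@(2,4) a3@(2,4) a4@(0,0) a5@(0,0) a6@(0,0) a7@(1,0) a8@(0,2) | pheromone: 6 0 2 0 0 / 2 0 0 0 0 / 0 0 0 0 10 / 0 0 0 0 0
t=2: a0@(2,4) a1@(2,4) a2@(2,4) a3@(2,4) a4@(0,0) a5@(0,0) a6@(0,0) a7@(2,4) a8@(0,2) | pheromone: 11 0 3 0 0 / 1 0 0 0 0 / 0 0 0 0 19 / 0 0 0 0 0

no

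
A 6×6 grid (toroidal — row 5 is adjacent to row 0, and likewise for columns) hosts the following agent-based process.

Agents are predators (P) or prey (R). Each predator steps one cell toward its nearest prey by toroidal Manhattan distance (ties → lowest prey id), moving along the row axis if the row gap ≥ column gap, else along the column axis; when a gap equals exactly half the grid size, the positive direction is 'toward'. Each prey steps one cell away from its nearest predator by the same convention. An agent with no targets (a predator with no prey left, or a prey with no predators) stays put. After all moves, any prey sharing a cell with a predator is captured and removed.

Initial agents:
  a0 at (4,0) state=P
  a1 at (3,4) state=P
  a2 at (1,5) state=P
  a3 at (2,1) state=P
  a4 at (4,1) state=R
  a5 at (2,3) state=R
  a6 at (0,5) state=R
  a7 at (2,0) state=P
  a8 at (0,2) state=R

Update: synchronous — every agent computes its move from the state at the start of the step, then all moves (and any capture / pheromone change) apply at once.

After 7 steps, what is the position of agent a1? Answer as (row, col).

(4, 0)

t=1: a0@(4,1):P a1@(2,4):P a2@(0,5):P a3@(3,1):P a4@(4,2):R a5@(1,3):R a6@(5,5):R a7@(3,0):P a8@(5,2):R
t=2: a0@(4,2):P a1@(1,4):P a2@(5,5):P a3@(4,1):P a4@(4,3):R a5@(0,3):R a6@(4,5):R a7@(3,1):P a8@(0,2):R
t=3: a0@(4,3):P a1@(0,4):P a2@(4,5):P a3@(4,2):P a4@(4,4):R a5@(5,3):R a6@(3,5):R a7@(3,2):P a8@(1,2):R
t=4: a0@(4,4):P a1@(5,4):P a2@(4,4):P a3@(4,3):P a4@(4,5):R a5@(0,3):R a6@(2,5):R a7@(2,2):P a8@(0,2):R
t=5: a0@(4,5):P a1@(4,4):P a2@(4,5):P a3@(4,4):P a4@(4,0):R a5@(1,3):R a6@(1,5):R a7@(1,2):P a8@(5,2):R
t=6: a0@(4,0):P a1@(4,5):P a2@(4,0):P a3@(4,5):P a4@(4,1):R a5@(1,4):R a6@(0,5):R a7@(1,3):P a8@(4,2):R
t=7: a0@(4,1):P a1@(4,0):P a2@(4,1):P a3@(4,0):P a4@(4,2):R a5@(1,5):R a6@(1,5):R a7@(1,4):P a8@(4,3):R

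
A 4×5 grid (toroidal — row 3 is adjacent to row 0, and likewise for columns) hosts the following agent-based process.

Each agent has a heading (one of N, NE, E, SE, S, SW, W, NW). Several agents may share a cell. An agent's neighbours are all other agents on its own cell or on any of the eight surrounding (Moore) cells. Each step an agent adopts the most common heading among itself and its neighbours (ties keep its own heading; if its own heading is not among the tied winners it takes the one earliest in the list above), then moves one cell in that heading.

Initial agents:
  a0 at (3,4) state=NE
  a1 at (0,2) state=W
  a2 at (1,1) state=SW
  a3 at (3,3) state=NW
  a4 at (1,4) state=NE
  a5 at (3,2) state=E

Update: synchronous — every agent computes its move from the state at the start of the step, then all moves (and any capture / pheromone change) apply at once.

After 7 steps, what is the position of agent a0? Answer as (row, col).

(0, 1)

t=1: a0@(2,0):NE a1@(0,1):W a2@(2,0):SW a3@(2,2):NW a4@(0,0):NE a5@(3,3):E
t=2: a0@(1,1):NE a1@(0,0):W a2@(3,4):SW a3@(1,1):NW a4@(3,1):NE a5@(3,4):E
t=3: a0@(0,2):NE a1@(3,1):NE a2@(0,3):SW a3@(0,0):NW a4@(2,2):NE a5@(3,0):E
t=4: a0@(3,3):NE a1@(2,2):NE a2@(1,2):SW a3@(3,4):NW a4@(1,3):NE a5@(3,1):E
t=5: a0@(2,4):NE a1@(1,3):NE a2@(0,3):NE a3@(2,3):NW a4@(0,4):NE a5@(3,2):E
t=6: a0@(1,0):NE a1@(0,4):NE a2@(3,4):NE a3@(1,4):NE a4@(3,0):NE a5@(3,3):E
t=7: a0@(0,1):NE a1@(3,0):NE a2@(2,0):NE a3@(0,0):NE a4@(2,1):NE a5@(2,4):NE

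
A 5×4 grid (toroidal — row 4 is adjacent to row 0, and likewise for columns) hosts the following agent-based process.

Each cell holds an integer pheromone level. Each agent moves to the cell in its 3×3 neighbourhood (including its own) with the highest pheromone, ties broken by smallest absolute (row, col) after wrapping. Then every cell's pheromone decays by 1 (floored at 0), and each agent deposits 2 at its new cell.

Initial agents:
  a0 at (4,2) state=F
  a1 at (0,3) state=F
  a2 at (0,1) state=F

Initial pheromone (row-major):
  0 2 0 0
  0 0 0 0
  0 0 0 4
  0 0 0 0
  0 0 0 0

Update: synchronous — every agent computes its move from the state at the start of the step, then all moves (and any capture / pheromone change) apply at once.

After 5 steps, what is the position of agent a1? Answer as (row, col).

(0, 1)

t=1: a0@(0,1) a1@(0,0) a2@(0,1) | pheromone: 2 5 0 0 / 0 0 0 0 / 0 0 0 3 / 0 0 0 0 / 0 0 0 0
t=2: a0@(0,1) a1@(0,1) a2@(0,1) | pheromone: 1 10 0 0 / 0 0 0 0 / 0 0 0 2 / 0 0 0 0 / 0 0 0 0
t=3: a0@(0,1) a1@(0,1) a2@(0,1) | pheromone: 0 15 0 0 / 0 0 0 0 / 0 0 0 1 / 0 0 0 0 / 0 0 0 0
t=4: a0@(0,1) a1@(0,1) a2@(0,1) | pheromone: 0 20 0 0 / 0 0 0 0 / 0 0 0 0 / 0 0 0 0 / 0 0 0 0
t=5: a0@(0,1) a1@(0,1) a2@(0,1) | pheromone: 0 25 0 0 / 0 0 0 0 / 0 0 0 0 / 0 0 0 0 / 0 0 0 0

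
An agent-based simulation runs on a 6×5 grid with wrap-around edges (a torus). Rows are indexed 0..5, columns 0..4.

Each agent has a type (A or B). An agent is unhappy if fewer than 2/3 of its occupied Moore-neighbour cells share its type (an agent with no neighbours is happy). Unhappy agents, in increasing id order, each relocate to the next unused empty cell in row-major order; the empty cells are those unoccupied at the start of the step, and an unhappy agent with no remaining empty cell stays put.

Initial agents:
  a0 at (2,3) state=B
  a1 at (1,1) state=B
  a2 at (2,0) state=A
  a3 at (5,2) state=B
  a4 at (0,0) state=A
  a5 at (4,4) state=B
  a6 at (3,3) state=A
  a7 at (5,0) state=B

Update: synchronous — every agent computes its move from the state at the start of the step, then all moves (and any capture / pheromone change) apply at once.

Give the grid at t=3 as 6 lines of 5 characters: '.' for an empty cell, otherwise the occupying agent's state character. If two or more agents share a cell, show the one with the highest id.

.BBAA
B.AB.
.....
.....
.....
..B..

t=1: a0@(0,1):B a1@(0,2):B a2@(0,3):A a3@(5,2):B a4@(0,4):A a5@(1,0):B a6@(1,2):A a7@(1,3):B
t=2: a0@(0,1):B a1@(0,0):B a2@(1,1):A a3@(5,2):B a4@(1,4):A a5@(2,0):B a6@(2,1):A a7@(2,2):B
t=3: a0@(0,1):B a1@(0,2):B a2@(0,3):A a3@(5,2):B a4@(0,4):A a5@(1,0):B a6@(1,2):A a7@(1,3):B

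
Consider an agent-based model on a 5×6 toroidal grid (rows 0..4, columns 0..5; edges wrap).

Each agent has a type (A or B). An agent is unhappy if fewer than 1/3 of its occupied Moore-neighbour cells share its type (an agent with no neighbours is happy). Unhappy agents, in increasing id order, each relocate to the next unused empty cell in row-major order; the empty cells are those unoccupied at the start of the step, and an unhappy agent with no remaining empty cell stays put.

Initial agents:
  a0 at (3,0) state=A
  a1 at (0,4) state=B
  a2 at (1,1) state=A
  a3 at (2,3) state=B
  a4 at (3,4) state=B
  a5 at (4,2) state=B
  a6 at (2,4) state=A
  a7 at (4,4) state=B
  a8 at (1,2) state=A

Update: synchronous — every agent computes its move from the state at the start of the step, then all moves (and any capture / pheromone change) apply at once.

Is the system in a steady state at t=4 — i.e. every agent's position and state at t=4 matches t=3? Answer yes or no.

t=1: a0@(3,0):A a1@(0,4):B a2@(1,1):A a3@(2,3):B a4@(3,4):B a5@(4,2):B a6@(0,0):A a7@(4,4):B a8@(1,2):A
t=2: (unchanged — steady state)

yes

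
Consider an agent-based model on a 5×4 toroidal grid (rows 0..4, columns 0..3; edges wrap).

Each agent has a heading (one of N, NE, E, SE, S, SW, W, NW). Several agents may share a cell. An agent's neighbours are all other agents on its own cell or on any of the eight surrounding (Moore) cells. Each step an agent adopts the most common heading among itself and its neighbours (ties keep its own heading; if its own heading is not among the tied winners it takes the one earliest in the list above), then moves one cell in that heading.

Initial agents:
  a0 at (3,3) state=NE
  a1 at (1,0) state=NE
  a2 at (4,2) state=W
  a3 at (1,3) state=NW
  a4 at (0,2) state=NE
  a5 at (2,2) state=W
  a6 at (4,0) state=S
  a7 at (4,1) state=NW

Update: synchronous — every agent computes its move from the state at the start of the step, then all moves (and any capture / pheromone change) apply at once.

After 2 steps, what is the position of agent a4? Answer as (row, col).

t=1: a0@(3,2):W a1@(0,1):NE a2@(3,3):NE a3@(0,0):NE a4@(4,1):NW a5@(2,1):W a6@(0,0):S a7@(3,0):NW
t=2: a0@(3,1):W a1@(4,2):NE a2@(2,0):NE a3@(4,1):NE a4@(3,0):NW a5@(2,0):W a6@(4,1):NE a7@(2,3):NW

(3, 0)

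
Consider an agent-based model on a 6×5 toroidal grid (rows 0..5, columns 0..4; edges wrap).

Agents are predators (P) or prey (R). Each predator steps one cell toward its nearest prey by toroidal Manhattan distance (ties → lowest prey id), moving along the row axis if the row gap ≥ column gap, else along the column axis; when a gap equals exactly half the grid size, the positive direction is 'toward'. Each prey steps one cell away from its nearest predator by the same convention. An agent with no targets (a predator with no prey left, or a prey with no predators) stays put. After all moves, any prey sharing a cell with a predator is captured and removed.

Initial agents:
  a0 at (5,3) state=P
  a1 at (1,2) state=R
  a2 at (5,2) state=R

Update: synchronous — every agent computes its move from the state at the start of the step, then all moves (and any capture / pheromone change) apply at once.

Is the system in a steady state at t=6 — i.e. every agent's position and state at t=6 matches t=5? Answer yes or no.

t=1: a0@(5,2):P a1@(2,2):R a2@(5,1):R
t=2: a0@(5,1):P a1@(1,2):R a2@(5,0):R
t=3: a0@(5,0):P a1@(2,2):R a2@(5,4):R
t=4: a0@(5,4):P a1@(1,2):R a2@(5,3):R
t=5: a0@(5,3):P a1@(2,2):R a2@(5,2):R
t=6: a0@(5,2):P a1@(1,2):R a2@(5,1):R

no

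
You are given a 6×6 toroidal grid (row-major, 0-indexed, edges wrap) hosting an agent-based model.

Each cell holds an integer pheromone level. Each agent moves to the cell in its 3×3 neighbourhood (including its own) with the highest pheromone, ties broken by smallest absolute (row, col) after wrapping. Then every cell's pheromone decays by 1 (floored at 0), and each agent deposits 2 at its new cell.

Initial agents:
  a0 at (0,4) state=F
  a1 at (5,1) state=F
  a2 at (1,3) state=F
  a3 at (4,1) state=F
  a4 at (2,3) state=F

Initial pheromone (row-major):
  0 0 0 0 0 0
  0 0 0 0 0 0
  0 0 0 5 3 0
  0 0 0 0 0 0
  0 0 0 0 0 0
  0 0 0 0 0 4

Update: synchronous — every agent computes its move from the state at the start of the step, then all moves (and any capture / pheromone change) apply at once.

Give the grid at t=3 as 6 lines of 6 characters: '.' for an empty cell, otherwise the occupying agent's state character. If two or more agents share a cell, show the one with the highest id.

......
......
...F..
F.....
......
.....F

t=1: a0@(5,5) a1@(0,0) a2@(2,3) a3@(3,0) a4@(2,3) | pheromone: 2 0 0 0 0 0 / 0 0 0 0 0 0 / 0 0 0 8 2 0 / 2 0 0 0 0 0 / 0 0 0 0 0 0 / 0 0 0 0 0 5
t=2: a0@(5,5) a1@(5,5) a2@(2,3) a3@(3,0) a4@(2,3) | pheromone: 1 0 0 0 0 0 / 0 0 0 0 0 0 / 0 0 0 11 1 0 / 3 0 0 0 0 0 / 0 0 0 0 0 0 / 0 0 0 0 0 8
t=3: a0@(5,5) a1@(5,5) a2@(2,3) a3@(3,0) a4@(2,3) | pheromone: 0 0 0 0 0 0 / 0 0 0 0 0 0 / 0 0 0 14 0 0 / 4 0 0 0 0 0 / 0 0 0 0 0 0 / 0 0 0 0 0 11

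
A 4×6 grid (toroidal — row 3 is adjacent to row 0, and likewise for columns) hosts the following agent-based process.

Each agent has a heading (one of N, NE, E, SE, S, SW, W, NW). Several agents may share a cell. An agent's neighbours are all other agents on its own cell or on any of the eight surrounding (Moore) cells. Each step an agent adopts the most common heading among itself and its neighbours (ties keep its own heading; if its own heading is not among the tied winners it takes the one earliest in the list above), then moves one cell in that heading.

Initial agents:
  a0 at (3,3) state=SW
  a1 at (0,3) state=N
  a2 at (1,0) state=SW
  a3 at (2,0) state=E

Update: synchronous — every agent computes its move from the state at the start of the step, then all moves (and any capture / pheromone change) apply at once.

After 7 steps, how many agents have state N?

1

t=1: a0@(0,2):SW a1@(3,3):N a2@(2,5):SW a3@(2,1):E
t=2: a0@(1,1):SW a1@(2,3):N a2@(3,4):SW a3@(2,2):E
t=3: a0@(2,0):SW a1@(1,3):N a2@(0,3):SW a3@(2,3):E
t=4: a0@(3,5):SW a1@(0,3):N a2@(1,2):SW a3@(2,4):E
t=5: a0@(0,4):SW a1@(3,3):N a2@(2,1):SW a3@(2,5):E
t=6: a0@(1,3):SW a1@(2,3):N a2@(3,0):SW a3@(2,0):E
t=7: a0@(2,2):SW a1@(1,3):N a2@(0,5):SW a3@(2,1):E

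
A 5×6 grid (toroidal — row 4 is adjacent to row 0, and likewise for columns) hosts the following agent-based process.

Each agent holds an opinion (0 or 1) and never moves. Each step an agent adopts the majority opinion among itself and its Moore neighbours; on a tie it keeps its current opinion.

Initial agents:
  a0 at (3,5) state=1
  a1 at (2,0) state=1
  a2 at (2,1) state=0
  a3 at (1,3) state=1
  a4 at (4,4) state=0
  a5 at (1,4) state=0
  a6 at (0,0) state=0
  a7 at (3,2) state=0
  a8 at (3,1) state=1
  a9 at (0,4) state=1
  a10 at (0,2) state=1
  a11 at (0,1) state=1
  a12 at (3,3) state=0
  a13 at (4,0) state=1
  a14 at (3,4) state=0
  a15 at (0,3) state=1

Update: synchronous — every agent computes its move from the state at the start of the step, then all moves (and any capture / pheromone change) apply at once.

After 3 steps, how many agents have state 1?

11

t=1: a0@(3,5):1 a1@(2,0):1 a2@(2,1):0 a3@(1,3):1 a4@(4,4):0 a5@(1,4):1 a6@(0,0):1 a7@(3,2):0 a8@(3,1):1 a9@(0,4):1 a10@(0,2):1 a11@(0,1):1 a12@(3,3):0 a13@(4,0):1 a14@(3,4):0 a15@(0,3):1
t=2: (unchanged — steady state)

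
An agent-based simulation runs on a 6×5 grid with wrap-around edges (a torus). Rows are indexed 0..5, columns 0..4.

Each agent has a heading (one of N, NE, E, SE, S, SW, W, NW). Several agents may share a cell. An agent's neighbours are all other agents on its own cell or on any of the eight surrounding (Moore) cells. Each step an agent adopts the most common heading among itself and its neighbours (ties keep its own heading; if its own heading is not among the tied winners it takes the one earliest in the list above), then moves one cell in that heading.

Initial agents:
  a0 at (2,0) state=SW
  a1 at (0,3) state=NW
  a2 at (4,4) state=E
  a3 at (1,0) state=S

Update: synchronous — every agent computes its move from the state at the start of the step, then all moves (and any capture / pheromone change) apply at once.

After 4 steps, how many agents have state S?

1

t=1: a0@(3,4):SW a1@(5,2):NW a2@(4,0):E a3@(2,0):S
t=2: a0@(4,3):SW a1@(4,1):NW a2@(4,1):E a3@(3,0):S
t=3: a0@(5,2):SW a1@(3,0):NW a2@(4,2):E a3@(4,0):S
t=4: a0@(0,1):SW a1@(2,4):NW a2@(4,3):E a3@(5,0):S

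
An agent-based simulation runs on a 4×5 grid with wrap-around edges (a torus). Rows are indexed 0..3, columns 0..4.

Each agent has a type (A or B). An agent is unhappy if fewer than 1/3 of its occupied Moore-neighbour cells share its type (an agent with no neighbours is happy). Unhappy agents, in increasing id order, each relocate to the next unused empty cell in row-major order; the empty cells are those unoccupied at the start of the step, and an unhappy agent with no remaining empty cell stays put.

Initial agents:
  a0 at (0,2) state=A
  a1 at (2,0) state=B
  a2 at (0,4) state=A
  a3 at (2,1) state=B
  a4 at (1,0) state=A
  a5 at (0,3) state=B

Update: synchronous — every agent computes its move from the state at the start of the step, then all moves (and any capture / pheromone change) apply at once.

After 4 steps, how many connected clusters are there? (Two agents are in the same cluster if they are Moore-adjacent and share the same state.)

3

t=1: a0@(0,0):A a1@(2,0):B a2@(0,4):A a3@(2,1):B a4@(1,0):A a5@(0,1):B
t=2: a0@(0,0):A a1@(2,0):B a2@(0,4):A a3@(2,1):B a4@(1,0):A a5@(0,2):B
t=3: (unchanged — steady state)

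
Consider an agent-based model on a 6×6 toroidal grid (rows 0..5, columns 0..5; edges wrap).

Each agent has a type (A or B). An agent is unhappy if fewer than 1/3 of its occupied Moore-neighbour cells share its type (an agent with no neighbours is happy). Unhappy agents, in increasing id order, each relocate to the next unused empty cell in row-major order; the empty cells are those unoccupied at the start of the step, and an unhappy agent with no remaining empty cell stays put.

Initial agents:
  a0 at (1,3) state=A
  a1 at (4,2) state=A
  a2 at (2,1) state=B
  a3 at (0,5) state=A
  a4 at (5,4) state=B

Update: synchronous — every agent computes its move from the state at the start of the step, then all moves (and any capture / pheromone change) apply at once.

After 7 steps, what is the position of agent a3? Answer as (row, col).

(0, 2)

t=1: a0@(1,3):A a1@(4,2):A a2@(2,1):B a3@(0,0):A a4@(0,1):B
t=2: a0@(1,3):A a1@(4,2):A a2@(2,1):B a3@(0,2):A a4@(0,3):B
t=3: a0@(1,3):A a1@(4,2):A a2@(2,1):B a3@(0,2):A a4@(0,0):B
t=4: (unchanged — steady state)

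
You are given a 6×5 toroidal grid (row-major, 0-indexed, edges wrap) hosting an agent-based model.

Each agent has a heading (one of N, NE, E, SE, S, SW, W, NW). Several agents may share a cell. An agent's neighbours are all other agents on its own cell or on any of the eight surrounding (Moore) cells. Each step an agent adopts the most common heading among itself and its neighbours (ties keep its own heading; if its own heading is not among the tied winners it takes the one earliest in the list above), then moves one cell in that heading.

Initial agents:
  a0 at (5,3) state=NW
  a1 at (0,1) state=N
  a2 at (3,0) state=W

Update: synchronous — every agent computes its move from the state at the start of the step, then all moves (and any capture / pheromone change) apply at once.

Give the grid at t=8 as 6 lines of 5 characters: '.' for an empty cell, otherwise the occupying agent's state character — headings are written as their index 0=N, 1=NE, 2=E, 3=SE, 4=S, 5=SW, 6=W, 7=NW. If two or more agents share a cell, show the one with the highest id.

.....
.....
.....
7.6..
.0...
.....

t=1: a0@(4,2):NW a1@(5,1):N a2@(3,4):W
t=2: a0@(3,1):NW a1@(4,1):N a2@(3,3):W
t=3: a0@(2,0):NW a1@(3,1):N a2@(3,2):W
t=4: a0@(1,4):NW a1@(2,1):N a2@(3,1):W
t=5: a0@(0,3):NW a1@(1,1):N a2@(3,0):W
t=6: a0@(5,2):NW a1@(0,1):N a2@(3,4):W
t=7: a0@(4,1):NW a1@(5,1):N a2@(3,3):W
t=8: a0@(3,0):NW a1@(4,1):N a2@(3,2):W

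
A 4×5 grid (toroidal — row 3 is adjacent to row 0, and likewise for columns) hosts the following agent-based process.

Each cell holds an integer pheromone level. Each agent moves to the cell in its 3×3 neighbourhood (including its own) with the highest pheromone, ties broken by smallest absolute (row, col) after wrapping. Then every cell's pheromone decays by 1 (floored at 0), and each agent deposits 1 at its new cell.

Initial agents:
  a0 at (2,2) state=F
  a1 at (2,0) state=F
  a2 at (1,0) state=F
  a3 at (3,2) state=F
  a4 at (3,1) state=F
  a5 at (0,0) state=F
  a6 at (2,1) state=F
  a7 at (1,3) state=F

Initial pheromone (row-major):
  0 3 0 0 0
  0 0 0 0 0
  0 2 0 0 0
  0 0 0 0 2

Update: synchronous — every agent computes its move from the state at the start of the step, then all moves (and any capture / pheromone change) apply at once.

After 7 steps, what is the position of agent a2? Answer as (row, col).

(0, 1)

t=1: a0@(2,1) a1@(2,1) a2@(0,1) a3@(0,1) a4@(0,1) a5@(0,1) a6@(2,1) a7@(0,2) | pheromone: 0 6 1 0 0 / 0 0 0 0 0 / 0 4 0 0 0 / 0 0 0 0 1
t=2: a0@(2,1) a1@(2,1) a2@(0,1) a3@(0,1) a4@(0,1) a5@(0,1) a6@(2,1) a7@(0,1) | pheromone: 0 10 0 0 0 / 0 0 0 0 0 / 0 6 0 0 0 / 0 0 0 0 0
t=3: a0@(2,1) a1@(2,1) a2@(0,1) a3@(0,1) a4@(0,1) a5@(0,1) a6@(2,1) a7@(0,1) | pheromone: 0 14 0 0 0 / 0 0 0 0 0 / 0 8 0 0 0 / 0 0 0 0 0
t=4: a0@(2,1) a1@(2,1) a2@(0,1) a3@(0,1) a4@(0,1) a5@(0,1) a6@(2,1) a7@(0,1) | pheromone: 0 18 0 0 0 / 0 0 0 0 0 / 0 10 0 0 0 / 0 0 0 0 0
t=5: a0@(2,1) a1@(2,1) a2@(0,1) a3@(0,1) a4@(0,1) a5@(0,1) a6@(2,1) a7@(0,1) | pheromone: 0 22 0 0 0 / 0 0 0 0 0 / 0 12 0 0 0 / 0 0 0 0 0
t=6: a0@(2,1) a1@(2,1) a2@(0,1) a3@(0,1) a4@(0,1) a5@(0,1) a6@(2,1) a7@(0,1) | pheromone: 0 26 0 0 0 / 0 0 0 0 0 / 0 14 0 0 0 / 0 0 0 0 0
t=7: a0@(2,1) a1@(2,1) a2@(0,1) a3@(0,1) a4@(0,1) a5@(0,1) a6@(2,1) a7@(0,1) | pheromone: 0 30 0 0 0 / 0 0 0 0 0 / 0 16 0 0 0 / 0 0 0 0 0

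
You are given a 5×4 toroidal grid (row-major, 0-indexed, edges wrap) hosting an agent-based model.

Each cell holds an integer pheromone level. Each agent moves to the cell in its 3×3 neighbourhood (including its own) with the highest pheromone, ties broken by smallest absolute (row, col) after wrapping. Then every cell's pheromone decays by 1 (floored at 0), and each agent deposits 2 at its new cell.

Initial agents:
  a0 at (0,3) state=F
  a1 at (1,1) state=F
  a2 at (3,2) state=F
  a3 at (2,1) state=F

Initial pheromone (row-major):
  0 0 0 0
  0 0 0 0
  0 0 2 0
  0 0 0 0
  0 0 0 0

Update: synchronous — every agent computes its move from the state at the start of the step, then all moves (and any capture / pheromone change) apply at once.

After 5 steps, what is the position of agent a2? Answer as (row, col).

(2, 2)

t=1: a0@(0,0) a1@(2,2) a2@(2,2) a3@(2,2) | pheromone: 2 0 0 0 / 0 0 0 0 / 0 0 7 0 / 0 0 0 0 / 0 0 0 0
t=2: a0@(0,0) a1@(2,2) a2@(2,2) a3@(2,2) | pheromone: 3 0 0 0 / 0 0 0 0 / 0 0 12 0 / 0 0 0 0 / 0 0 0 0
t=3: a0@(0,0) a1@(2,2) a2@(2,2) a3@(2,2) | pheromone: 4 0 0 0 / 0 0 0 0 / 0 0 17 0 / 0 0 0 0 / 0 0 0 0
t=4: a0@(0,0) a1@(2,2) a2@(2,2) a3@(2,2) | pheromone: 5 0 0 0 / 0 0 0 0 / 0 0 22 0 / 0 0 0 0 / 0 0 0 0
t=5: a0@(0,0) a1@(2,2) a2@(2,2) a3@(2,2) | pheromone: 6 0 0 0 / 0 0 0 0 / 0 0 27 0 / 0 0 0 0 / 0 0 0 0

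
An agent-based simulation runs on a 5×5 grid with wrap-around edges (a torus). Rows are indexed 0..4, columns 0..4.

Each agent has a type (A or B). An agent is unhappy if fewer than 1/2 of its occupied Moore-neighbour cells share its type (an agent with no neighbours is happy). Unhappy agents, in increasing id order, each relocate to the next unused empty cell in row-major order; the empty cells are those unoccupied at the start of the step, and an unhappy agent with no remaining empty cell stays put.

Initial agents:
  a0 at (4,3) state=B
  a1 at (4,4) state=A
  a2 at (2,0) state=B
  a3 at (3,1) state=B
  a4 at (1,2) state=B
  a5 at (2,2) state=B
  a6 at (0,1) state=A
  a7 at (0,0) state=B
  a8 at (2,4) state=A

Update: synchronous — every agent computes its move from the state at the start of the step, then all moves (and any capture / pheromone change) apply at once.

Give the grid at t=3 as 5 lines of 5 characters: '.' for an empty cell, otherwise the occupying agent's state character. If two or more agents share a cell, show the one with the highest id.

t=1: a0@(0,2):B a1@(0,3):A a2@(2,0):B a3@(3,1):B a4@(1,2):B a5@(2,2):B a6@(0,4):A a7@(1,0):B a8@(1,1):A
t=2: a0@(0,0):B a1@(0,1):A a2@(2,0):B a3@(3,1):B a4@(1,2):B a5@(2,2):B a6@(0,4):A a7@(1,3):B a8@(1,4):A
t=3: a0@(0,2):B a1@(0,3):A a2@(2,0):B a3@(3,1):B a4@(1,2):B a5@(2,2):B a6@(1,0):A a7@(1,3):B a8@(1,1):A

..BA.
AABB.
B.B..
.B...
.....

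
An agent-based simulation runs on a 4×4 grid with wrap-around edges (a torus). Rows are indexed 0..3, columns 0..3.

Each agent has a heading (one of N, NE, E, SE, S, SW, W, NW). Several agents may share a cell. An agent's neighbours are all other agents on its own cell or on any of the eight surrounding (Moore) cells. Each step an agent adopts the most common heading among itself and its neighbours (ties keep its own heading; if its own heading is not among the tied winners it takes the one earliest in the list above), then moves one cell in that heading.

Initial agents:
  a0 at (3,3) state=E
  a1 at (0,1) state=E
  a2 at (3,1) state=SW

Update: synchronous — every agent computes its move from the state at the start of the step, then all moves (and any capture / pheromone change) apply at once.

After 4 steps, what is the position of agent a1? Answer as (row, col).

(0, 1)

t=1: a0@(3,0):E a1@(0,2):E a2@(0,0):SW
t=2: a0@(3,1):E a1@(0,3):E a2@(1,3):SW
t=3: a0@(3,2):E a1@(0,0):E a2@(2,2):SW
t=4: a0@(3,3):E a1@(0,1):E a2@(3,1):SW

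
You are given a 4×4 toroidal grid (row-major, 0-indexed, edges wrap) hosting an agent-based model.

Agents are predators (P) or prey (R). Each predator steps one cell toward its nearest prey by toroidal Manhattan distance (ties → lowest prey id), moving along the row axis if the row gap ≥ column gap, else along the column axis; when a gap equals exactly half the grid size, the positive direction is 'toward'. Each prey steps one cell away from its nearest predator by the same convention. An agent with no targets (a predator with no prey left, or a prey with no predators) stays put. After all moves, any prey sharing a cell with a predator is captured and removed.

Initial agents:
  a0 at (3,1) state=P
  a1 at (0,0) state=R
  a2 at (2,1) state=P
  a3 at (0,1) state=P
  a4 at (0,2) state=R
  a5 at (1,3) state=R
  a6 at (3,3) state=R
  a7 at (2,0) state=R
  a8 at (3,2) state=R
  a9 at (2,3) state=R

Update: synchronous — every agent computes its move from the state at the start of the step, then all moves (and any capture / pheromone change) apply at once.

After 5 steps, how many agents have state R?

t=1: a0@(3,2):P a1@(0,3):R a2@(2,0):P a3@(0,0):P a4@(0,3):R a5@(1,2):R a7@(2,3):R a8@(3,3):R a9@(2,2):R
t=2: a0@(3,3):P a1@(0,2):R a2@(2,3):P a3@(0,3):P a4@(0,2):R a5@(0,2):R a7@(2,2):R a8@(3,0):R a9@(1,2):R
t=3: a0@(3,0):P a1@(0,1):R a2@(2,2):P a3@(0,2):P a4@(0,1):R a5@(0,1):R a7@(2,1):R a8@(3,1):R
t=4: a0@(3,1):P a1@(0,0):R a2@(2,1):P a3@(0,1):P a4@(0,0):R a5@(0,0):R a7@(2,0):R a8@(3,2):R
t=5: a0@(3,2):P a1@(0,3):R a2@(2,0):P a3@(0,0):P a4@(0,3):R a5@(0,3):R a7@(2,3):R a8@(3,3):R

5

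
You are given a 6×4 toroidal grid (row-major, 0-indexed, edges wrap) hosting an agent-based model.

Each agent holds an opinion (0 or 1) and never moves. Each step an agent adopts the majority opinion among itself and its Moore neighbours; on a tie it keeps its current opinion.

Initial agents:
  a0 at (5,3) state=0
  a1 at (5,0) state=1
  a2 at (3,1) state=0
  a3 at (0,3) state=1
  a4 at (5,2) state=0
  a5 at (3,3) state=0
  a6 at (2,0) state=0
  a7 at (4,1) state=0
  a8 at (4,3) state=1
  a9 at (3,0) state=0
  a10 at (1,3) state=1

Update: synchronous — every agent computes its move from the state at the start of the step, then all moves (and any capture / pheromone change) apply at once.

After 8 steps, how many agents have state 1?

4

t=1: a0@(5,3):1 a1@(5,0):1 a2@(3,1):0 a3@(0,3):1 a4@(5,2):0 a5@(3,3):0 a6@(2,0):0 a7@(4,1):0 a8@(4,3):0 a9@(3,0):0 a10@(1,3):1
t=2: (unchanged — steady state)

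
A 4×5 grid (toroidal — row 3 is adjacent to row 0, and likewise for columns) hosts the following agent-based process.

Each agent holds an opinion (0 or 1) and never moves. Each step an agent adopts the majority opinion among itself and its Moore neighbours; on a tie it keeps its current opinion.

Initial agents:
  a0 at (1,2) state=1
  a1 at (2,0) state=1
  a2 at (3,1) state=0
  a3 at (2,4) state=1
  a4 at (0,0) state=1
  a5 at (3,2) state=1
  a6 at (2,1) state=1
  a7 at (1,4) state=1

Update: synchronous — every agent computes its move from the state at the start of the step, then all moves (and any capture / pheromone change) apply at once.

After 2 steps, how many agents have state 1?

t=1: a0@(1,2):1 a1@(2,0):1 a2@(3,1):1 a3@(2,4):1 a4@(0,0):1 a5@(3,2):1 a6@(2,1):1 a7@(1,4):1
t=2: (unchanged — steady state)

8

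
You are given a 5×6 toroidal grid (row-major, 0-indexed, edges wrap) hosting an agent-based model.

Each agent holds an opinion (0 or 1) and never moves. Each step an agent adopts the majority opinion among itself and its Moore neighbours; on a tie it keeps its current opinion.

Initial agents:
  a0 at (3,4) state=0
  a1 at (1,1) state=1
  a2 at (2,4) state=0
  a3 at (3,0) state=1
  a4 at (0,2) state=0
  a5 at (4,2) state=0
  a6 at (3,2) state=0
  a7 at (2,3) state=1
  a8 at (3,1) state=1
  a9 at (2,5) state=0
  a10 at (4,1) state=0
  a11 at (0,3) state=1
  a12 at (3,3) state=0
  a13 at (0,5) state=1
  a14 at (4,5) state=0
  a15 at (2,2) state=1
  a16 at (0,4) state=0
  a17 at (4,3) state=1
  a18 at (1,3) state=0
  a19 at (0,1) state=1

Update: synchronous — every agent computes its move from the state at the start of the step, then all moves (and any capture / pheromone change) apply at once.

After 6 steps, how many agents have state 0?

t=1: a0@(3,4):0 a1@(1,1):1 a2@(2,4):0 a3@(3,0):0 a4@(0,2):0 a5@(4,2):0 a6@(3,2):0 a7@(2,3):0 a8@(3,1):1 a9@(2,5):0 a10@(4,1):0 a11@(0,3):0 a12@(3,3):0 a13@(0,5):0 a14@(4,5):0 a15@(2,2):1 a16@(0,4):0 a17@(4,3):0 a18@(1,3):0 a19@(0,1):0
t=2: a0@(3,4):0 a1@(1,1):1 a2@(2,4):0 a3@(3,0):0 a4@(0,2):0 a5@(4,2):0 a6@(3,2):0 a7@(2,3):0 a8@(3,1):0 a9@(2,5):0 a10@(4,1):0 a11@(0,3):0 a12@(3,3):0 a13@(0,5):0 a14@(4,5):0 a15@(2,2):0 a16@(0,4):0 a17@(4,3):0 a18@(1,3):0 a19@(0,1):0
t=3: a0@(3,4):0 a1@(1,1):0 a2@(2,4):0 a3@(3,0):0 a4@(0,2):0 a5@(4,2):0 a6@(3,2):0 a7@(2,3):0 a8@(3,1):0 a9@(2,5):0 a10@(4,1):0 a11@(0,3):0 a12@(3,3):0 a13@(0,5):0 a14@(4,5):0 a15@(2,2):0 a16@(0,4):0 a17@(4,3):0 a18@(1,3):0 a19@(0,1):0
t=4: (unchanged — steady state)

20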